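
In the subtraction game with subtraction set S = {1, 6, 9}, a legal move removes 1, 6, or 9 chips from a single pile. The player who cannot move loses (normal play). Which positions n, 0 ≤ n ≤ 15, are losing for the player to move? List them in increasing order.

0, 2, 4, 7, 12, 14

n :  0  1  2  3  4  5  6  7  8  9 10 11 12 13 14 15
G :  0  1  0  1  0  1  2  0  1  2  3  2  0  1  0  1
P-positions are exactly the n with G(n) = 0.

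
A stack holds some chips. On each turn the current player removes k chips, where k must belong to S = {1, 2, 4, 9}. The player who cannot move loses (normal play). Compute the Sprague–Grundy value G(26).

G(0) = 0
G(1) = mex{0} = 1
G(2) = mex{1,0} = 2
G(3) = mex{2,1} = 0
G(4) = mex{0,2,0} = 1
G(5) = mex{1,0,1} = 2
G(6) = mex{2,1,2} = 0
G(7) = mex{0,2,0} = 1
G(8) = mex{1,0,1} = 2
G(9) = mex{2,1,2,0} = 3
G(10) = mex{3,2,0,1} = 4
G(11) = mex{4,3,1,2} = 0
G(12) = mex{0,4,2,0} = 1
G(13) = mex{1,0,3,1} = 2
G(14) = mex{2,1,4,2} = 0
G(15) = mex{0,2,0,0} = 1
G(16) = mex{1,0,1,1} = 2
G(17) = mex{2,1,2,2} = 0
G(18) = mex{0,2,0,3} = 1
G(19) = mex{1,0,1,4} = 2
G(20) = mex{2,1,2,0} = 3
G(21) = mex{3,2,0,1} = 4
G(22) = mex{4,3,1,2} = 0
G(23) = mex{0,4,2,0} = 1
G(24) = mex{1,0,3,1} = 2
G(25) = mex{2,1,4,2} = 0
G(26) = mex{0,2,0,0} = 1

1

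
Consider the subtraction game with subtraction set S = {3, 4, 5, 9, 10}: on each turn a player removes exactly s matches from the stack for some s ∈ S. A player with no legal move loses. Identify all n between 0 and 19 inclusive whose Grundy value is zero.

n :  0  1  2  3  4  5  6  7  8  9 10 11 12 13 14 15 16 17 18 19
G :  0  0  0  1  1  1  2  2  0  3  3  1  4  2  0  0  0  1  1  1
P-positions are exactly the n with G(n) = 0.

0, 1, 2, 8, 14, 15, 16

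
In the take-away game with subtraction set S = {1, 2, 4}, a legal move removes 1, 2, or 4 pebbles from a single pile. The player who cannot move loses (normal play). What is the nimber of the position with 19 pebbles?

1

n :  0  1  2  3  4  5  6  7  8  9 10 11 12 13 14 15 16 17 18 19
G :  0  1  2  0  1  2  0  1  2  0  1  2  0  1  2  0  1  2  0  1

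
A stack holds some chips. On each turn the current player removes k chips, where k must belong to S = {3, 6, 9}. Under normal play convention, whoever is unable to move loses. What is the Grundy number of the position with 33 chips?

G(0) = 0
G(1) = mex{} = 0
G(2) = mex{} = 0
G(3) = mex{0} = 1
G(4) = mex{0} = 1
G(5) = mex{0} = 1
G(6) = mex{1,0} = 2
G(7) = mex{1,0} = 2
G(8) = mex{1,0} = 2
G(9) = mex{2,1,0} = 3
G(10) = mex{2,1,0} = 3
G(11) = mex{2,1,0} = 3
G(12) = mex{3,2,1} = 0
G(13) = mex{3,2,1} = 0
G(14) = mex{3,2,1} = 0
G(15) = mex{0,3,2} = 1
G(16) = mex{0,3,2} = 1
G(17) = mex{0,3,2} = 1
G(18) = mex{1,0,3} = 2
G(19) = mex{1,0,3} = 2
G(20) = mex{1,0,3} = 2
G(21) = mex{2,1,0} = 3
G(22) = mex{2,1,0} = 3
G(23) = mex{2,1,0} = 3
G(24) = mex{3,2,1} = 0
G(25) = mex{3,2,1} = 0
G(26) = mex{3,2,1} = 0
G(27) = mex{0,3,2} = 1
G(28) = mex{0,3,2} = 1
G(29) = mex{0,3,2} = 1
G(30) = mex{1,0,3} = 2
G(31) = mex{1,0,3} = 2
G(32) = mex{1,0,3} = 2
G(33) = mex{2,1,0} = 3

3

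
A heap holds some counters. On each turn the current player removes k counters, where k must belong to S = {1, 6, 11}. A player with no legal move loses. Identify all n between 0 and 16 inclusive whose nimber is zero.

0, 2, 4, 7, 9, 12, 14, 16

G(0) = 0
G(1) = mex{0} = 1
G(2) = mex{1} = 0
G(3) = mex{0} = 1
G(4) = mex{1} = 0
G(5) = mex{0} = 1
G(6) = mex{1,0} = 2
G(7) = mex{2,1} = 0
G(8) = mex{0,0} = 1
G(9) = mex{1,1} = 0
G(10) = mex{0,0} = 1
G(11) = mex{1,1,0} = 2
G(12) = mex{2,2,1} = 0
G(13) = mex{0,0,0} = 1
G(14) = mex{1,1,1} = 0
G(15) = mex{0,0,0} = 1
G(16) = mex{1,1,1} = 0
P-positions are exactly the n with G(n) = 0.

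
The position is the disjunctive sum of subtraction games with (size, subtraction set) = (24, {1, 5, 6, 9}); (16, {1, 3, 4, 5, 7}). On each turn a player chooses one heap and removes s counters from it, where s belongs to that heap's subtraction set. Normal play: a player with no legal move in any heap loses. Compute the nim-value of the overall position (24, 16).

0

Heap A, S = {1, 5, 6, 9}:
G(0) = 0
G(1) = mex{0} = 1
G(2) = mex{1} = 0
G(3) = mex{0} = 1
G(4) = mex{1} = 0
G(5) = mex{0,0} = 1
G(6) = mex{1,1,0} = 2
G(7) = mex{2,0,1} = 3
G(8) = mex{3,1,0} = 2
G(9) = mex{2,0,1,0} = 3
G(10) = mex{3,1,0,1} = 2
G(11) = mex{2,2,1,0} = 3
G(12) = mex{3,3,2,1} = 0
G(13) = mex{0,2,3,0} = 1
G(14) = mex{1,3,2,1} = 0
G(15) = mex{0,2,3,2} = 1
G(16) = mex{1,3,2,3} = 0
G(17) = mex{0,0,3,2} = 1
G(18) = mex{1,1,0,3} = 2
G(19) = mex{2,0,1,2} = 3
G(20) = mex{3,1,0,3} = 2
G(21) = mex{2,0,1,0} = 3
G(22) = mex{3,1,0,1} = 2
G(23) = mex{2,2,1,0} = 3
G(24) = mex{3,3,2,1} = 0
G_A(24) = 0.
Heap B, S = {1, 3, 4, 5, 7}:
n :  0  1  2  3  4  5  6  7  8  9 10 11 12 13 14 15 16
G :  0  1  0  1  2  3  2  3  0  1  0  1  2  3  2  3  0
G_B(16) = 0.
Combined Grundy value = 0 ⊕ 0 = 0.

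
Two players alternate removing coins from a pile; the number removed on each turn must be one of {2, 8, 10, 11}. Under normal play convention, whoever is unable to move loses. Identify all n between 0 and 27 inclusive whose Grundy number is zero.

0, 1, 4, 5, 17, 18, 21, 22

G(0) = 0
G(1) = mex{} = 0
G(2) = mex{0} = 1
G(3) = mex{0} = 1
G(4) = mex{1} = 0
G(5) = mex{1} = 0
G(6) = mex{0} = 1
G(7) = mex{0} = 1
G(8) = mex{1,0} = 2
G(9) = mex{1,0} = 2
G(10) = mex{2,1,0} = 3
G(11) = mex{2,1,0,0} = 3
G(12) = mex{3,0,1,0} = 2
G(13) = mex{3,0,1,1} = 2
G(14) = mex{2,1,0,1} = 3
G(15) = mex{2,1,0,0} = 3
G(16) = mex{3,2,1,0} = 4
G(17) = mex{3,2,1,1} = 0
G(18) = mex{4,3,2,1} = 0
G(19) = mex{0,3,2,2} = 1
G(20) = mex{0,2,3,2} = 1
G(21) = mex{1,2,3,3} = 0
G(22) = mex{1,3,2,3} = 0
G(23) = mex{0,3,2,2} = 1
G(24) = mex{0,4,3,2} = 1
G(25) = mex{1,0,3,3} = 2
G(26) = mex{1,0,4,3} = 2
G(27) = mex{2,1,0,4} = 3
P-positions are exactly the n with G(n) = 0.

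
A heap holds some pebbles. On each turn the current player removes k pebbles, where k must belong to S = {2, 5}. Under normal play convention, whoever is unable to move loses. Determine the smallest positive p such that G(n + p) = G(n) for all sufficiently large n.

7

n :  0  1  2  3  4  5  6  7  8  9 10 11 12 13 14 15
G :  0  0  1  1  0  2  1  0  0  1  1  0  2  1  0  0
G(n+7) = G(n) holds for n = 0,…,4 (a full window of length max(S) = 5), so the sequence is purely periodic with period 7.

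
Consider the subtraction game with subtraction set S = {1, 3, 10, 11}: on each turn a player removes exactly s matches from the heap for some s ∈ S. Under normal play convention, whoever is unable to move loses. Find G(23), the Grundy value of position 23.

G(0) = 0
G(1) = mex{0} = 1
G(2) = mex{1} = 0
G(3) = mex{0,0} = 1
G(4) = mex{1,1} = 0
G(5) = mex{0,0} = 1
G(6) = mex{1,1} = 0
G(7) = mex{0,0} = 1
G(8) = mex{1,1} = 0
G(9) = mex{0,0} = 1
G(10) = mex{1,1,0} = 2
G(11) = mex{2,0,1,0} = 3
G(12) = mex{3,1,0,1} = 2
G(13) = mex{2,2,1,0} = 3
G(14) = mex{3,3,0,1} = 2
G(15) = mex{2,2,1,0} = 3
G(16) = mex{3,3,0,1} = 2
G(17) = mex{2,2,1,0} = 3
G(18) = mex{3,3,0,1} = 2
G(19) = mex{2,2,1,0} = 3
G(20) = mex{3,3,2,1} = 0
G(21) = mex{0,2,3,2} = 1
G(22) = mex{1,3,2,3} = 0
G(23) = mex{0,0,3,2} = 1

1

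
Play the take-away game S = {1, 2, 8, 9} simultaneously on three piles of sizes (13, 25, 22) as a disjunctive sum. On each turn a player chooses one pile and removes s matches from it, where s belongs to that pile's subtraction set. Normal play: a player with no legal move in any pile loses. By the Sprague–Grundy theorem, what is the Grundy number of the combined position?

0

All piles use S = {1, 2, 8, 9}:
G(0) = 0
G(1) = mex{0} = 1
G(2) = mex{1,0} = 2
G(3) = mex{2,1} = 0
G(4) = mex{0,2} = 1
G(5) = mex{1,0} = 2
G(6) = mex{2,1} = 0
G(7) = mex{0,2} = 1
G(8) = mex{1,0,0} = 2
G(9) = mex{2,1,1,0} = 3
G(10) = mex{3,2,2,1} = 0
G(11) = mex{0,3,0,2} = 1
G(12) = mex{1,0,1,0} = 2
G(13) = mex{2,1,2,1} = 0
G(14) = mex{0,2,0,2} = 1
G(15) = mex{1,0,1,0} = 2
G(16) = mex{2,1,2,1} = 0
G(17) = mex{0,2,3,2} = 1
G(18) = mex{1,0,0,3} = 2
G(19) = mex{2,1,1,0} = 3
G(20) = mex{3,2,2,1} = 0
G(21) = mex{0,3,0,2} = 1
G(22) = mex{1,0,1,0} = 2
G(23) = mex{2,1,2,1} = 0
G(24) = mex{0,2,0,2} = 1
G(25) = mex{1,0,1,0} = 2
Pile A: G(13) = 0.
Pile B: G(25) = 2.
Pile C: G(22) = 2.
Combined Grundy value = 0 ⊕ 2 ⊕ 2 = 0.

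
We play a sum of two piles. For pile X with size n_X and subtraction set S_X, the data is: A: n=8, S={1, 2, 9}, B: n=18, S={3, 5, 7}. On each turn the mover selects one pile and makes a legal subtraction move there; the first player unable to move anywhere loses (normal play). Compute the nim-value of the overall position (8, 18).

Pile A, S = {1, 2, 9}:
n : 0 1 2 3 4 5 6 7 8
G : 0 1 2 0 1 2 0 1 2
G_A(8) = 2.
Pile B, S = {3, 5, 7}:
n :  0  1  2  3  4  5  6  7  8  9 10 11 12 13 14 15 16 17 18
G :  0  0  0  1  1  1  2  2  2  3  0  0  0  1  1  1  2  2  2
G_B(18) = 2.
Combined Grundy value = 2 ⊕ 2 = 0.

0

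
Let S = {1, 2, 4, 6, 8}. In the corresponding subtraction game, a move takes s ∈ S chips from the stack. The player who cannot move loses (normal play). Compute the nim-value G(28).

n :  0  1  2  3  4  5  6  7  8  9 10 11 12 13 14 15 16 17 18 19 20 21 22 23 24 25 26 27 28
G :  0  1  2  0  1  2  3  4  5  3  0  1  2  0  1  2  3  4  5  3  0  1  2  0  1  2  3  4  5

5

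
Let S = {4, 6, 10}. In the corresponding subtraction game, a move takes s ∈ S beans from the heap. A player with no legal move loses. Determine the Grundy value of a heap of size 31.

G(0) = 0
G(1) = mex{} = 0
G(2) = mex{} = 0
G(3) = mex{} = 0
G(4) = mex{0} = 1
G(5) = mex{0} = 1
G(6) = mex{0,0} = 1
G(7) = mex{0,0} = 1
G(8) = mex{1,0} = 2
G(9) = mex{1,0} = 2
G(10) = mex{1,1,0} = 2
G(11) = mex{1,1,0} = 2
G(12) = mex{2,1,0} = 3
G(13) = mex{2,1,0} = 3
G(14) = mex{2,2,1} = 0
G(15) = mex{2,2,1} = 0
G(16) = mex{3,2,1} = 0
G(17) = mex{3,2,1} = 0
G(18) = mex{0,3,2} = 1
G(19) = mex{0,3,2} = 1
G(20) = mex{0,0,2} = 1
G(21) = mex{0,0,2} = 1
G(22) = mex{1,0,3} = 2
G(23) = mex{1,0,3} = 2
G(24) = mex{1,1,0} = 2
G(25) = mex{1,1,0} = 2
G(26) = mex{2,1,0} = 3
G(27) = mex{2,1,0} = 3
G(28) = mex{2,2,1} = 0
G(29) = mex{2,2,1} = 0
G(30) = mex{3,2,1} = 0
G(31) = mex{3,2,1} = 0

0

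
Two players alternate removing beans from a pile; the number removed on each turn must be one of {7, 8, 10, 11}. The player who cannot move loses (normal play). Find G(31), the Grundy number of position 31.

G(0) = 0
G(1) = mex{} = 0
G(2) = mex{} = 0
G(3) = mex{} = 0
G(4) = mex{} = 0
G(5) = mex{} = 0
G(6) = mex{} = 0
G(7) = mex{0} = 1
G(8) = mex{0,0} = 1
G(9) = mex{0,0} = 1
G(10) = mex{0,0,0} = 1
G(11) = mex{0,0,0,0} = 1
G(12) = mex{0,0,0,0} = 1
G(13) = mex{0,0,0,0} = 1
G(14) = mex{1,0,0,0} = 2
G(15) = mex{1,1,0,0} = 2
G(16) = mex{1,1,0,0} = 2
G(17) = mex{1,1,1,0} = 2
G(18) = mex{1,1,1,1} = 0
G(19) = mex{1,1,1,1} = 0
G(20) = mex{1,1,1,1} = 0
G(21) = mex{2,1,1,1} = 0
G(22) = mex{2,2,1,1} = 0
G(23) = mex{2,2,1,1} = 0
G(24) = mex{2,2,2,1} = 0
G(25) = mex{0,2,2,2} = 1
G(26) = mex{0,0,2,2} = 1
G(27) = mex{0,0,2,2} = 1
G(28) = mex{0,0,0,2} = 1
G(29) = mex{0,0,0,0} = 1
G(30) = mex{0,0,0,0} = 1
G(31) = mex{0,0,0,0} = 1

1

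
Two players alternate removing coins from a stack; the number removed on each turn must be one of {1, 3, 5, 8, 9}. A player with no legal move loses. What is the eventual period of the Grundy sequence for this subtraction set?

G(0) = 0
G(1) = mex{0} = 1
G(2) = mex{1} = 0
G(3) = mex{0,0} = 1
G(4) = mex{1,1} = 0
G(5) = mex{0,0,0} = 1
G(6) = mex{1,1,1} = 0
G(7) = mex{0,0,0} = 1
G(8) = mex{1,1,1,0} = 2
G(9) = mex{2,0,0,1,0} = 3
G(10) = mex{3,1,1,0,1} = 2
G(11) = mex{2,2,0,1,0} = 3
G(12) = mex{3,3,1,0,1} = 2
G(13) = mex{2,2,2,1,0} = 3
G(14) = mex{3,3,3,0,1} = 2
G(15) = mex{2,2,2,1,0} = 3
G(16) = mex{3,3,3,2,1} = 0
G(17) = mex{0,2,2,3,2} = 1
G(18) = mex{1,3,3,2,3} = 0
G(19) = mex{0,0,2,3,2} = 1
G(20) = mex{1,1,3,2,3} = 0
G(21) = mex{0,0,0,3,2} = 1
G(22) = mex{1,1,1,2,3} = 0
G(23) = mex{0,0,0,3,2} = 1
G(24) = mex{1,1,1,0,3} = 2
G(25) = mex{2,0,0,1,0} = 3
G(26) = mex{3,1,1,0,1} = 2
G(27) = mex{2,2,0,1,0} = 3
G(28) = mex{3,3,1,0,1} = 2
G(29) = mex{2,2,2,1,0} = 3
G(30) = mex{3,3,3,0,1} = 2
G(31) = mex{2,2,2,1,0} = 3
G(32) = mex{3,3,3,2,1} = 0
G(33) = mex{0,2,2,3,2} = 1
G(n+16) = G(n) holds for n = 0,…,8 (a full window of length max(S) = 9), so the sequence is purely periodic with period 16.

16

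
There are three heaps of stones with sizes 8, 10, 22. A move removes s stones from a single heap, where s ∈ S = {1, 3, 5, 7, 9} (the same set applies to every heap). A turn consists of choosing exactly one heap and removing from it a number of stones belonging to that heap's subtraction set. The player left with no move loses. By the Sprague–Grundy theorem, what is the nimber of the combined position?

All heaps use S = {1, 3, 5, 7, 9}:
G(0) = 0
G(1) = mex{0} = 1
G(2) = mex{1} = 0
G(3) = mex{0,0} = 1
G(4) = mex{1,1} = 0
G(5) = mex{0,0,0} = 1
G(6) = mex{1,1,1} = 0
G(7) = mex{0,0,0,0} = 1
G(8) = mex{1,1,1,1} = 0
G(9) = mex{0,0,0,0,0} = 1
G(10) = mex{1,1,1,1,1} = 0
G(11) = mex{0,0,0,0,0} = 1
G(12) = mex{1,1,1,1,1} = 0
G(13) = mex{0,0,0,0,0} = 1
G(14) = mex{1,1,1,1,1} = 0
G(15) = mex{0,0,0,0,0} = 1
G(16) = mex{1,1,1,1,1} = 0
G(17) = mex{0,0,0,0,0} = 1
G(18) = mex{1,1,1,1,1} = 0
G(19) = mex{0,0,0,0,0} = 1
G(20) = mex{1,1,1,1,1} = 0
G(21) = mex{0,0,0,0,0} = 1
G(22) = mex{1,1,1,1,1} = 0
Heap A: G(8) = 0.
Heap B: G(10) = 0.
Heap C: G(22) = 0.
Combined Grundy value = 0 ⊕ 0 ⊕ 0 = 0.

0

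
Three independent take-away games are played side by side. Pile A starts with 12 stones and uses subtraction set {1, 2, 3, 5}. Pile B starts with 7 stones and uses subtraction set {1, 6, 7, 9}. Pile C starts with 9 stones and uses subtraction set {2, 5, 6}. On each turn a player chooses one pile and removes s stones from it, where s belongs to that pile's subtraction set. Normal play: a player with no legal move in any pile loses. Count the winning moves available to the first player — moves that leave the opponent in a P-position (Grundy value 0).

3

Pile A, S = {1, 2, 3, 5}:
G(0) = 0
G(1) = mex{0} = 1
G(2) = mex{1,0} = 2
G(3) = mex{2,1,0} = 3
G(4) = mex{3,2,1} = 0
G(5) = mex{0,3,2,0} = 1
G(6) = mex{1,0,3,1} = 2
G(7) = mex{2,1,0,2} = 3
G(8) = mex{3,2,1,3} = 0
G(9) = mex{0,3,2,0} = 1
G(10) = mex{1,0,3,1} = 2
G(11) = mex{2,1,0,2} = 3
G(12) = mex{3,2,1,3} = 0
G_A(12) = 0.
Pile B, S = {1, 6, 7, 9}:
G(0) = 0
G(1) = mex{0} = 1
G(2) = mex{1} = 0
G(3) = mex{0} = 1
G(4) = mex{1} = 0
G(5) = mex{0} = 1
G(6) = mex{1,0} = 2
G(7) = mex{2,1,0} = 3
G_B(7) = 3.
Pile C, S = {2, 5, 6}:
G(0) = 0
G(1) = mex{} = 0
G(2) = mex{0} = 1
G(3) = mex{0} = 1
G(4) = mex{1} = 0
G(5) = mex{1,0} = 2
G(6) = mex{0,0,0} = 1
G(7) = mex{2,1,0} = 3
G(8) = mex{1,1,1} = 0
G(9) = mex{3,0,1} = 2
G_C(9) = 2.
Combined Grundy value = 0 ⊕ 3 ⊕ 2 = 1.
A winning move leaves total XOR = 0, i.e. changes one component's Grundy value g to g ⊕ X where X is the current total.
Pile A: need g' = 0⊕1 = 1. Options: 12−1→G=3, 12−2→G=2, 12−3→G=1, 12−5→G=3. Hits: 1.
Pile B: need g' = 3⊕1 = 2. Options: 7−1→G=2, 7−6→G=1, 7−7→G=0. Hits: 1.
Pile C: need g' = 2⊕1 = 3. Options: 9−2→G=3, 9−5→G=0, 9−6→G=1. Hits: 1.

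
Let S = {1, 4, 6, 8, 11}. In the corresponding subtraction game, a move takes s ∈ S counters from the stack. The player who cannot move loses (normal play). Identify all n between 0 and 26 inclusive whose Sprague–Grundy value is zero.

0, 2, 5, 7, 12, 14, 17, 19, 24, 26

n :  0  1  2  3  4  5  6  7  8  9 10 11 12 13 14 15 16 17 18 19 20 21 22 23 24 25 26
G :  0  1  0  1  2  0  1  0  1  2  3  2  0  1  0  1  2  0  1  0  1  2  3  2  0  1  0
P-positions are exactly the n with G(n) = 0.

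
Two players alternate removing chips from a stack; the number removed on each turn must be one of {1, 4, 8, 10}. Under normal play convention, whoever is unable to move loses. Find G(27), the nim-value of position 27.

4

n :  0  1  2  3  4  5  6  7  8  9 10 11 12 13 14 15 16 17 18 19 20 21 22 23 24 25 26 27
G :  0  1  0  1  2  0  1  0  1  2  3  2  3  4  0  1  0  1  2  0  1  0  1  2  3  2  3  4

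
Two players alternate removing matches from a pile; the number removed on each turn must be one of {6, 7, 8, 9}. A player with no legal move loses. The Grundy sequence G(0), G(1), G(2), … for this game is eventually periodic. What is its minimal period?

15

G(0) = 0
G(1) = mex{} = 0
G(2) = mex{} = 0
G(3) = mex{} = 0
G(4) = mex{} = 0
G(5) = mex{} = 0
G(6) = mex{0} = 1
G(7) = mex{0,0} = 1
G(8) = mex{0,0,0} = 1
G(9) = mex{0,0,0,0} = 1
G(10) = mex{0,0,0,0} = 1
G(11) = mex{0,0,0,0} = 1
G(12) = mex{1,0,0,0} = 2
G(13) = mex{1,1,0,0} = 2
G(14) = mex{1,1,1,0} = 2
G(15) = mex{1,1,1,1} = 0
G(16) = mex{1,1,1,1} = 0
G(17) = mex{1,1,1,1} = 0
G(18) = mex{2,1,1,1} = 0
G(19) = mex{2,2,1,1} = 0
G(20) = mex{2,2,2,1} = 0
G(21) = mex{0,2,2,2} = 1
G(22) = mex{0,0,2,2} = 1
G(23) = mex{0,0,0,2} = 1
G(24) = mex{0,0,0,0} = 1
G(25) = mex{0,0,0,0} = 1
G(26) = mex{0,0,0,0} = 1
G(27) = mex{1,0,0,0} = 2
G(28) = mex{1,1,0,0} = 2
G(29) = mex{1,1,1,0} = 2
G(30) = mex{1,1,1,1} = 0
G(31) = mex{1,1,1,1} = 0
G(n+15) = G(n) holds for n = 0,…,8 (a full window of length max(S) = 9), so the sequence is purely periodic with period 15.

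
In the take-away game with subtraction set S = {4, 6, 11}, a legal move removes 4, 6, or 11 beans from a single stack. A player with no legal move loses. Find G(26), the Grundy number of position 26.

2

n :  0  1  2  3  4  5  6  7  8  9 10 11 12 13 14 15 16 17 18 19 20 21 22 23 24 25 26
G :  0  0  0  0  1  1  1  1  2  2  0  2  3  3  1  0  2  0  0  1  0  1  1  2  1  0  2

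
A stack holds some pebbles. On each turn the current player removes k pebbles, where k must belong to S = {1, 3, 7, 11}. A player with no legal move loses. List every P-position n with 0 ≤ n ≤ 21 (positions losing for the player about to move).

0, 2, 4, 6, 8, 10, 12, 14, 16, 18, 20

G(0) = 0
G(1) = mex{0} = 1
G(2) = mex{1} = 0
G(3) = mex{0,0} = 1
G(4) = mex{1,1} = 0
G(5) = mex{0,0} = 1
G(6) = mex{1,1} = 0
G(7) = mex{0,0,0} = 1
G(8) = mex{1,1,1} = 0
G(9) = mex{0,0,0} = 1
G(10) = mex{1,1,1} = 0
G(11) = mex{0,0,0,0} = 1
G(12) = mex{1,1,1,1} = 0
G(13) = mex{0,0,0,0} = 1
G(14) = mex{1,1,1,1} = 0
G(15) = mex{0,0,0,0} = 1
G(16) = mex{1,1,1,1} = 0
G(17) = mex{0,0,0,0} = 1
G(18) = mex{1,1,1,1} = 0
G(19) = mex{0,0,0,0} = 1
G(20) = mex{1,1,1,1} = 0
G(21) = mex{0,0,0,0} = 1
P-positions are exactly the n with G(n) = 0.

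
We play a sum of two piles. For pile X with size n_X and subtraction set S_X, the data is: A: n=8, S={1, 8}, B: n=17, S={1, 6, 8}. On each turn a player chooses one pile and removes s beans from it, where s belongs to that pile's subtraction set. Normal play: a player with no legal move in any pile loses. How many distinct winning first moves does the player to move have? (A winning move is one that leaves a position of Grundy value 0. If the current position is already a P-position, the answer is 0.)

Pile A, S = {1, 8}:
n : 0 1 2 3 4 5 6 7 8
G : 0 1 0 1 0 1 0 1 2
G_A(8) = 2.
Pile B, S = {1, 6, 8}:
G(0) = 0
G(1) = mex{0} = 1
G(2) = mex{1} = 0
G(3) = mex{0} = 1
G(4) = mex{1} = 0
G(5) = mex{0} = 1
G(6) = mex{1,0} = 2
G(7) = mex{2,1} = 0
G(8) = mex{0,0,0} = 1
G(9) = mex{1,1,1} = 0
G(10) = mex{0,0,0} = 1
G(11) = mex{1,1,1} = 0
G(12) = mex{0,2,0} = 1
G(13) = mex{1,0,1} = 2
G(14) = mex{2,1,2} = 0
G(15) = mex{0,0,0} = 1
G(16) = mex{1,1,1} = 0
G(17) = mex{0,0,0} = 1
G_B(17) = 1.
Combined Grundy value = 2 ⊕ 1 = 3.
A winning move leaves total XOR = 0, i.e. changes one component's Grundy value g to g ⊕ X where X is the current total.
Pile A: need g' = 2⊕3 = 1. Options: 8−1→G=1, 8−8→G=0. Hits: 1.
Pile B: need g' = 1⊕3 = 2. Options: 17−1→G=0, 17−6→G=0, 17−8→G=0. Hits: 0.

1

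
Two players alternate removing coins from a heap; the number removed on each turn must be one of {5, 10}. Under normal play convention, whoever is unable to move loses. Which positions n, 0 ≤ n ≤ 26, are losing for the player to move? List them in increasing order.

G(0) = 0
G(1) = mex{} = 0
G(2) = mex{} = 0
G(3) = mex{} = 0
G(4) = mex{} = 0
G(5) = mex{0} = 1
G(6) = mex{0} = 1
G(7) = mex{0} = 1
G(8) = mex{0} = 1
G(9) = mex{0} = 1
G(10) = mex{1,0} = 2
G(11) = mex{1,0} = 2
G(12) = mex{1,0} = 2
G(13) = mex{1,0} = 2
G(14) = mex{1,0} = 2
G(15) = mex{2,1} = 0
G(16) = mex{2,1} = 0
G(17) = mex{2,1} = 0
G(18) = mex{2,1} = 0
G(19) = mex{2,1} = 0
G(20) = mex{0,2} = 1
G(21) = mex{0,2} = 1
G(22) = mex{0,2} = 1
G(23) = mex{0,2} = 1
G(24) = mex{0,2} = 1
G(25) = mex{1,0} = 2
G(26) = mex{1,0} = 2
P-positions are exactly the n with G(n) = 0.

0, 1, 2, 3, 4, 15, 16, 17, 18, 19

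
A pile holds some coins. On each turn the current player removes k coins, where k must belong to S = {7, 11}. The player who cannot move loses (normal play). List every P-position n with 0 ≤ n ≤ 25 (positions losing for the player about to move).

0, 1, 2, 3, 4, 5, 6, 18, 19, 20, 21, 22, 23, 24

G(0) = 0
G(1) = mex{} = 0
G(2) = mex{} = 0
G(3) = mex{} = 0
G(4) = mex{} = 0
G(5) = mex{} = 0
G(6) = mex{} = 0
G(7) = mex{0} = 1
G(8) = mex{0} = 1
G(9) = mex{0} = 1
G(10) = mex{0} = 1
G(11) = mex{0,0} = 1
G(12) = mex{0,0} = 1
G(13) = mex{0,0} = 1
G(14) = mex{1,0} = 2
G(15) = mex{1,0} = 2
G(16) = mex{1,0} = 2
G(17) = mex{1,0} = 2
G(18) = mex{1,1} = 0
G(19) = mex{1,1} = 0
G(20) = mex{1,1} = 0
G(21) = mex{2,1} = 0
G(22) = mex{2,1} = 0
G(23) = mex{2,1} = 0
G(24) = mex{2,1} = 0
G(25) = mex{0,2} = 1
P-positions are exactly the n with G(n) = 0.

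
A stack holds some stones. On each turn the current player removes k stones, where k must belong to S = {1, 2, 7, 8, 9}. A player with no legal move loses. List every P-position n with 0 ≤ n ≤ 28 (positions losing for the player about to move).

0, 3, 6, 16, 19, 22

G(0) = 0
G(1) = mex{0} = 1
G(2) = mex{1,0} = 2
G(3) = mex{2,1} = 0
G(4) = mex{0,2} = 1
G(5) = mex{1,0} = 2
G(6) = mex{2,1} = 0
G(7) = mex{0,2,0} = 1
G(8) = mex{1,0,1,0} = 2
G(9) = mex{2,1,2,1,0} = 3
G(10) = mex{3,2,0,2,1} = 4
G(11) = mex{4,3,1,0,2} = 5
G(12) = mex{5,4,2,1,0} = 3
G(13) = mex{3,5,0,2,1} = 4
G(14) = mex{4,3,1,0,2} = 5
G(15) = mex{5,4,2,1,0} = 3
G(16) = mex{3,5,3,2,1} = 0
G(17) = mex{0,3,4,3,2} = 1
G(18) = mex{1,0,5,4,3} = 2
G(19) = mex{2,1,3,5,4} = 0
G(20) = mex{0,2,4,3,5} = 1
G(21) = mex{1,0,5,4,3} = 2
G(22) = mex{2,1,3,5,4} = 0
G(23) = mex{0,2,0,3,5} = 1
G(24) = mex{1,0,1,0,3} = 2
G(25) = mex{2,1,2,1,0} = 3
G(26) = mex{3,2,0,2,1} = 4
G(27) = mex{4,3,1,0,2} = 5
G(28) = mex{5,4,2,1,0} = 3
P-positions are exactly the n with G(n) = 0.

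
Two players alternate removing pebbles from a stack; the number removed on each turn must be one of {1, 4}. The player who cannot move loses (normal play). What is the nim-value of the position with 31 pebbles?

G(0) = 0
G(1) = mex{0} = 1
G(2) = mex{1} = 0
G(3) = mex{0} = 1
G(4) = mex{1,0} = 2
G(5) = mex{2,1} = 0
G(6) = mex{0,0} = 1
G(7) = mex{1,1} = 0
G(8) = mex{0,2} = 1
G(9) = mex{1,0} = 2
G(10) = mex{2,1} = 0
G(11) = mex{0,0} = 1
G(12) = mex{1,1} = 0
G(13) = mex{0,2} = 1
G(14) = mex{1,0} = 2
G(15) = mex{2,1} = 0
G(16) = mex{0,0} = 1
G(17) = mex{1,1} = 0
G(18) = mex{0,2} = 1
G(19) = mex{1,0} = 2
G(20) = mex{2,1} = 0
G(21) = mex{0,0} = 1
G(22) = mex{1,1} = 0
G(23) = mex{0,2} = 1
G(24) = mex{1,0} = 2
G(25) = mex{2,1} = 0
G(26) = mex{0,0} = 1
G(27) = mex{1,1} = 0
G(28) = mex{0,2} = 1
G(29) = mex{1,0} = 2
G(30) = mex{2,1} = 0
G(31) = mex{0,0} = 1

1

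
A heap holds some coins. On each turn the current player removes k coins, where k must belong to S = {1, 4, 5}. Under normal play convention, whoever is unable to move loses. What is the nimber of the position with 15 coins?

3

G(0) = 0
G(1) = mex{0} = 1
G(2) = mex{1} = 0
G(3) = mex{0} = 1
G(4) = mex{1,0} = 2
G(5) = mex{2,1,0} = 3
G(6) = mex{3,0,1} = 2
G(7) = mex{2,1,0} = 3
G(8) = mex{3,2,1} = 0
G(9) = mex{0,3,2} = 1
G(10) = mex{1,2,3} = 0
G(11) = mex{0,3,2} = 1
G(12) = mex{1,0,3} = 2
G(13) = mex{2,1,0} = 3
G(14) = mex{3,0,1} = 2
G(15) = mex{2,1,0} = 3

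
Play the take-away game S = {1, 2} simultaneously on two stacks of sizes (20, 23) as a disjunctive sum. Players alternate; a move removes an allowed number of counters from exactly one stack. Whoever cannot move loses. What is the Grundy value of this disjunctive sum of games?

All stacks use S = {1, 2}:
G(0) = 0
G(1) = mex{0} = 1
G(2) = mex{1,0} = 2
G(3) = mex{2,1} = 0
G(4) = mex{0,2} = 1
G(5) = mex{1,0} = 2
G(6) = mex{2,1} = 0
G(7) = mex{0,2} = 1
G(8) = mex{1,0} = 2
G(9) = mex{2,1} = 0
G(10) = mex{0,2} = 1
G(11) = mex{1,0} = 2
G(12) = mex{2,1} = 0
G(13) = mex{0,2} = 1
G(14) = mex{1,0} = 2
G(15) = mex{2,1} = 0
G(16) = mex{0,2} = 1
G(17) = mex{1,0} = 2
G(18) = mex{2,1} = 0
G(19) = mex{0,2} = 1
G(20) = mex{1,0} = 2
G(21) = mex{2,1} = 0
G(22) = mex{0,2} = 1
G(23) = mex{1,0} = 2
Stack A: G(20) = 2.
Stack B: G(23) = 2.
Combined Grundy value = 2 ⊕ 2 = 0.

0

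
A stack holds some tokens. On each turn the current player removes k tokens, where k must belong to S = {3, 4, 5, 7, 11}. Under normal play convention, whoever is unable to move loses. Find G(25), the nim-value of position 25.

G(0) = 0
G(1) = mex{} = 0
G(2) = mex{} = 0
G(3) = mex{0} = 1
G(4) = mex{0,0} = 1
G(5) = mex{0,0,0} = 1
G(6) = mex{1,0,0} = 2
G(7) = mex{1,1,0,0} = 2
G(8) = mex{1,1,1,0} = 2
G(9) = mex{2,1,1,0} = 3
G(10) = mex{2,2,1,1} = 0
G(11) = mex{2,2,2,1,0} = 3
G(12) = mex{3,2,2,1,0} = 4
G(13) = mex{0,3,2,2,0} = 1
G(14) = mex{3,0,3,2,1} = 4
G(15) = mex{4,3,0,2,1} = 5
G(16) = mex{1,4,3,3,1} = 0
G(17) = mex{4,1,4,0,2} = 3
G(18) = mex{5,4,1,3,2} = 0
G(19) = mex{0,5,4,4,2} = 1
G(20) = mex{3,0,5,1,3} = 2
G(21) = mex{0,3,0,4,0} = 1
G(22) = mex{1,0,3,5,3} = 2
G(23) = mex{2,1,0,0,4} = 3
G(24) = mex{1,2,1,3,1} = 0
G(25) = mex{2,1,2,0,4} = 3

3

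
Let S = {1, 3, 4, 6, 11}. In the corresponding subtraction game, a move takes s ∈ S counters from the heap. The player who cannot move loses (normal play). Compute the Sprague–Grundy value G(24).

G(0) = 0
G(1) = mex{0} = 1
G(2) = mex{1} = 0
G(3) = mex{0,0} = 1
G(4) = mex{1,1,0} = 2
G(5) = mex{2,0,1} = 3
G(6) = mex{3,1,0,0} = 2
G(7) = mex{2,2,1,1} = 0
G(8) = mex{0,3,2,0} = 1
G(9) = mex{1,2,3,1} = 0
G(10) = mex{0,0,2,2} = 1
G(11) = mex{1,1,0,3,0} = 2
G(12) = mex{2,0,1,2,1} = 3
G(13) = mex{3,1,0,0,0} = 2
G(14) = mex{2,2,1,1,1} = 0
G(15) = mex{0,3,2,0,2} = 1
G(16) = mex{1,2,3,1,3} = 0
G(17) = mex{0,0,2,2,2} = 1
G(18) = mex{1,1,0,3,0} = 2
G(19) = mex{2,0,1,2,1} = 3
G(20) = mex{3,1,0,0,0} = 2
G(21) = mex{2,2,1,1,1} = 0
G(22) = mex{0,3,2,0,2} = 1
G(23) = mex{1,2,3,1,3} = 0
G(24) = mex{0,0,2,2,2} = 1

1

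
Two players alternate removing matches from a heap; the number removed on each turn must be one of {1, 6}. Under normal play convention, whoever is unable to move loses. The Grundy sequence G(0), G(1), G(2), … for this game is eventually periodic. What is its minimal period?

7

n :  0  1  2  3  4  5  6  7  8  9 10 11 12 13 14 15
G :  0  1  0  1  0  1  2  0  1  0  1  0  1  2  0  1
G(n+7) = G(n) holds for n = 0,…,5 (a full window of length max(S) = 6), so the sequence is purely periodic with period 7.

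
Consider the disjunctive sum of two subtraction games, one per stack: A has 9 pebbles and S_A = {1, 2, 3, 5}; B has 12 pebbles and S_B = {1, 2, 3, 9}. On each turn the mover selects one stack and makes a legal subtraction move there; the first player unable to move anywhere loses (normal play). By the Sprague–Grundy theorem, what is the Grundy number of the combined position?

Stack A, S = {1, 2, 3, 5}:
n : 0 1 2 3 4 5 6 7 8 9
G : 0 1 2 3 0 1 2 3 0 1
G_A(9) = 1.
Stack B, S = {1, 2, 3, 9}:
n :  0  1  2  3  4  5  6  7  8  9 10 11 12
G :  0  1  2  3  0  1  2  3  0  1  2  3  0
G_B(12) = 0.
Combined Grundy value = 1 ⊕ 0 = 1.

1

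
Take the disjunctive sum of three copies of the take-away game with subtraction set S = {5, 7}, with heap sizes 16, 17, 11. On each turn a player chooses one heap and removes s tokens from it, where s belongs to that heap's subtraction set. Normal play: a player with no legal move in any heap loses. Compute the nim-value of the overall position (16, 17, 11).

All heaps use S = {5, 7}:
n :  0  1  2  3  4  5  6  7  8  9 10 11 12 13 14 15 16 17
G :  0  0  0  0  0  1  1  1  1  1  2  2  0  0  0  0  0  1
Heap A: G(16) = 0.
Heap B: G(17) = 1.
Heap C: G(11) = 2.
Combined Grundy value = 0 ⊕ 1 ⊕ 2 = 3.

3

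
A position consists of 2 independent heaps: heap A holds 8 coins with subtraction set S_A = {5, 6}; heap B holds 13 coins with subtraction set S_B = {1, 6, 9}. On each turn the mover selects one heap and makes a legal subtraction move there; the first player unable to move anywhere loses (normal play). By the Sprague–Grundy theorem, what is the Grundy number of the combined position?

Heap A, S = {5, 6}:
G(0) = 0
G(1) = mex{} = 0
G(2) = mex{} = 0
G(3) = mex{} = 0
G(4) = mex{} = 0
G(5) = mex{0} = 1
G(6) = mex{0,0} = 1
G(7) = mex{0,0} = 1
G(8) = mex{0,0} = 1
G_A(8) = 1.
Heap B, S = {1, 6, 9}:
G(0) = 0
G(1) = mex{0} = 1
G(2) = mex{1} = 0
G(3) = mex{0} = 1
G(4) = mex{1} = 0
G(5) = mex{0} = 1
G(6) = mex{1,0} = 2
G(7) = mex{2,1} = 0
G(8) = mex{0,0} = 1
G(9) = mex{1,1,0} = 2
G(10) = mex{2,0,1} = 3
G(11) = mex{3,1,0} = 2
G(12) = mex{2,2,1} = 0
G(13) = mex{0,0,0} = 1
G_B(13) = 1.
Combined Grundy value = 1 ⊕ 1 = 0.

0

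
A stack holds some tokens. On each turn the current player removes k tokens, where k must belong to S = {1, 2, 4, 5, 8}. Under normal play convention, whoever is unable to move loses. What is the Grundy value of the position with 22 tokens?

1

G(0) = 0
G(1) = mex{0} = 1
G(2) = mex{1,0} = 2
G(3) = mex{2,1} = 0
G(4) = mex{0,2,0} = 1
G(5) = mex{1,0,1,0} = 2
G(6) = mex{2,1,2,1} = 0
G(7) = mex{0,2,0,2} = 1
G(8) = mex{1,0,1,0,0} = 2
G(9) = mex{2,1,2,1,1} = 0
G(10) = mex{0,2,0,2,2} = 1
G(11) = mex{1,0,1,0,0} = 2
G(12) = mex{2,1,2,1,1} = 0
G(13) = mex{0,2,0,2,2} = 1
G(14) = mex{1,0,1,0,0} = 2
G(15) = mex{2,1,2,1,1} = 0
G(16) = mex{0,2,0,2,2} = 1
G(17) = mex{1,0,1,0,0} = 2
G(18) = mex{2,1,2,1,1} = 0
G(19) = mex{0,2,0,2,2} = 1
G(20) = mex{1,0,1,0,0} = 2
G(21) = mex{2,1,2,1,1} = 0
G(22) = mex{0,2,0,2,2} = 1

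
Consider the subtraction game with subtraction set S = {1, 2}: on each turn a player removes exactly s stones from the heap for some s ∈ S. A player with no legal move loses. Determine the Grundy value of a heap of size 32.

2

G(0) = 0
G(1) = mex{0} = 1
G(2) = mex{1,0} = 2
G(3) = mex{2,1} = 0
G(4) = mex{0,2} = 1
G(5) = mex{1,0} = 2
G(6) = mex{2,1} = 0
G(7) = mex{0,2} = 1
G(8) = mex{1,0} = 2
G(9) = mex{2,1} = 0
G(10) = mex{0,2} = 1
G(11) = mex{1,0} = 2
G(12) = mex{2,1} = 0
G(13) = mex{0,2} = 1
G(14) = mex{1,0} = 2
G(15) = mex{2,1} = 0
G(16) = mex{0,2} = 1
G(17) = mex{1,0} = 2
G(18) = mex{2,1} = 0
G(19) = mex{0,2} = 1
G(20) = mex{1,0} = 2
G(21) = mex{2,1} = 0
G(22) = mex{0,2} = 1
G(23) = mex{1,0} = 2
G(24) = mex{2,1} = 0
G(25) = mex{0,2} = 1
G(26) = mex{1,0} = 2
G(27) = mex{2,1} = 0
G(28) = mex{0,2} = 1
G(29) = mex{1,0} = 2
G(30) = mex{2,1} = 0
G(31) = mex{0,2} = 1
G(32) = mex{1,0} = 2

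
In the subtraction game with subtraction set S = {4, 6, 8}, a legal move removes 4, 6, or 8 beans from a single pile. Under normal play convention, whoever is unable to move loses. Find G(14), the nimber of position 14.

n :  0  1  2  3  4  5  6  7  8  9 10 11 12 13 14
G :  0  0  0  0  1  1  1  1  2  2  2  2  0  0  0

0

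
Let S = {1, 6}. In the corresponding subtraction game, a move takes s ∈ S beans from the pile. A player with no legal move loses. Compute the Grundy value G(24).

n :  0  1  2  3  4  5  6  7  8  9 10 11 12 13 14 15 16 17 18 19 20 21 22 23 24
G :  0  1  0  1  0  1  2  0  1  0  1  0  1  2  0  1  0  1  0  1  2  0  1  0  1

1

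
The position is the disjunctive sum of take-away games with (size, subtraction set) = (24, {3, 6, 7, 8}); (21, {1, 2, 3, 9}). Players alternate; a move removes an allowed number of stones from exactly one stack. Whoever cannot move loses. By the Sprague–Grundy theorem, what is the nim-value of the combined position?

1

Stack A, S = {3, 6, 7, 8}:
G(0) = 0
G(1) = mex{} = 0
G(2) = mex{} = 0
G(3) = mex{0} = 1
G(4) = mex{0} = 1
G(5) = mex{0} = 1
G(6) = mex{1,0} = 2
G(7) = mex{1,0,0} = 2
G(8) = mex{1,0,0,0} = 2
G(9) = mex{2,1,0,0} = 3
G(10) = mex{2,1,1,0} = 3
G(11) = mex{2,1,1,1} = 0
G(12) = mex{3,2,1,1} = 0
G(13) = mex{3,2,2,1} = 0
G(14) = mex{0,2,2,2} = 1
G(15) = mex{0,3,2,2} = 1
G(16) = mex{0,3,3,2} = 1
G(17) = mex{1,0,3,3} = 2
G(18) = mex{1,0,0,3} = 2
G(19) = mex{1,0,0,0} = 2
G(20) = mex{2,1,0,0} = 3
G(21) = mex{2,1,1,0} = 3
G(22) = mex{2,1,1,1} = 0
G(23) = mex{3,2,1,1} = 0
G(24) = mex{3,2,2,1} = 0
G_A(24) = 0.
Stack B, S = {1, 2, 3, 9}:
n :  0  1  2  3  4  5  6  7  8  9 10 11 12 13 14 15 16 17 18 19 20 21
G :  0  1  2  3  0  1  2  3  0  1  2  3  0  1  2  3  0  1  2  3  0  1
G_B(21) = 1.
Combined Grundy value = 0 ⊕ 1 = 1.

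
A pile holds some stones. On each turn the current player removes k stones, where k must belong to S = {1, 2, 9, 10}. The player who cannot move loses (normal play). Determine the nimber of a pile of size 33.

0

n :  0  1  2  3  4  5  6  7  8  9 10 11 12 13 14 15 16 17 18 19 20 21 22 23 24 25 26 27 28 29 30 31 32 33
G :  0  1  2  0  1  2  0  1  2  3  4  0  1  2  0  1  2  0  1  2  3  4  0  1  2  0  1  2  0  1  2  3  4  0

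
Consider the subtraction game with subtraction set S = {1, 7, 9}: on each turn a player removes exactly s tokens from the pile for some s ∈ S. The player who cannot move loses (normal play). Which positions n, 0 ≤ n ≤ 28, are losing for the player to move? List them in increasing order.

G(0) = 0
G(1) = mex{0} = 1
G(2) = mex{1} = 0
G(3) = mex{0} = 1
G(4) = mex{1} = 0
G(5) = mex{0} = 1
G(6) = mex{1} = 0
G(7) = mex{0,0} = 1
G(8) = mex{1,1} = 0
G(9) = mex{0,0,0} = 1
G(10) = mex{1,1,1} = 0
G(11) = mex{0,0,0} = 1
G(12) = mex{1,1,1} = 0
G(13) = mex{0,0,0} = 1
G(14) = mex{1,1,1} = 0
G(15) = mex{0,0,0} = 1
G(16) = mex{1,1,1} = 0
G(17) = mex{0,0,0} = 1
G(18) = mex{1,1,1} = 0
G(19) = mex{0,0,0} = 1
G(20) = mex{1,1,1} = 0
G(21) = mex{0,0,0} = 1
G(22) = mex{1,1,1} = 0
G(23) = mex{0,0,0} = 1
G(24) = mex{1,1,1} = 0
G(25) = mex{0,0,0} = 1
G(26) = mex{1,1,1} = 0
G(27) = mex{0,0,0} = 1
G(28) = mex{1,1,1} = 0
P-positions are exactly the n with G(n) = 0.

0, 2, 4, 6, 8, 10, 12, 14, 16, 18, 20, 22, 24, 26, 28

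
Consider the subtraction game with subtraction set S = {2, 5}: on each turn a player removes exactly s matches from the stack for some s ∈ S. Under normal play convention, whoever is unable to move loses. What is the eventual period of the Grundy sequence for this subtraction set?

7

n :  0  1  2  3  4  5  6  7  8  9 10 11 12 13 14 15
G :  0  0  1  1  0  2  1  0  0  1  1  0  2  1  0  0
G(n+7) = G(n) holds for n = 0,…,4 (a full window of length max(S) = 5), so the sequence is purely periodic with period 7.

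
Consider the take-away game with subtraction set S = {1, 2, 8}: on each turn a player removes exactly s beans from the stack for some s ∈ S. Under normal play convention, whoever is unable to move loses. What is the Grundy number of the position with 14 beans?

2

n :  0  1  2  3  4  5  6  7  8  9 10 11 12 13 14
G :  0  1  2  0  1  2  0  1  2  0  1  2  0  1  2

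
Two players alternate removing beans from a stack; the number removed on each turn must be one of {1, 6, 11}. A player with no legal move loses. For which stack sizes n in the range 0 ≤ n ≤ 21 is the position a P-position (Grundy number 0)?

0, 2, 4, 7, 9, 12, 14, 16, 19, 21

G(0) = 0
G(1) = mex{0} = 1
G(2) = mex{1} = 0
G(3) = mex{0} = 1
G(4) = mex{1} = 0
G(5) = mex{0} = 1
G(6) = mex{1,0} = 2
G(7) = mex{2,1} = 0
G(8) = mex{0,0} = 1
G(9) = mex{1,1} = 0
G(10) = mex{0,0} = 1
G(11) = mex{1,1,0} = 2
G(12) = mex{2,2,1} = 0
G(13) = mex{0,0,0} = 1
G(14) = mex{1,1,1} = 0
G(15) = mex{0,0,0} = 1
G(16) = mex{1,1,1} = 0
G(17) = mex{0,2,2} = 1
G(18) = mex{1,0,0} = 2
G(19) = mex{2,1,1} = 0
G(20) = mex{0,0,0} = 1
G(21) = mex{1,1,1} = 0
P-positions are exactly the n with G(n) = 0.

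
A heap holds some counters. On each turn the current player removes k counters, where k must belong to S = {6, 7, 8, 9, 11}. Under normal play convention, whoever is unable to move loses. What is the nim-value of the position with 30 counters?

2

n :  0  1  2  3  4  5  6  7  8  9 10 11 12 13 14 15 16 17 18 19 20 21 22 23 24 25 26 27 28 29 30
G :  0  0  0  0  0  0  1  1  1  1  1  1  2  2  2  2  2  0  0  0  0  0  0  1  1  1  1  1  1  2  2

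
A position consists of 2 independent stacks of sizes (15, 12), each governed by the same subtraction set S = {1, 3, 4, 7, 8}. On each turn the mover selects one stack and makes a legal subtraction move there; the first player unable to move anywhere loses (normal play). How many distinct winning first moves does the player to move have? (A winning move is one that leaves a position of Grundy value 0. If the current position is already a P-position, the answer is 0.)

3

All stacks use S = {1, 3, 4, 7, 8}:
n :  0  1  2  3  4  5  6  7  8  9 10 11 12 13 14 15
G :  0  1  0  1  2  3  2  3  4  5  4  0  1  0  1  2
Stack A: G(15) = 2.
Stack B: G(12) = 1.
Combined Grundy value = 2 ⊕ 1 = 3.
A winning move leaves total XOR = 0, i.e. changes one component's Grundy value g to g ⊕ X where X is the current total.
Stack A: need g' = 2⊕3 = 1. Options: 15−1→G=1, 15−3→G=1, 15−4→G=0, 15−7→G=4, 15−8→G=3. Hits: 2.
Stack B: need g' = 1⊕3 = 2. Options: 12−1→G=0, 12−3→G=5, 12−4→G=4, 12−7→G=3, 12−8→G=2. Hits: 1.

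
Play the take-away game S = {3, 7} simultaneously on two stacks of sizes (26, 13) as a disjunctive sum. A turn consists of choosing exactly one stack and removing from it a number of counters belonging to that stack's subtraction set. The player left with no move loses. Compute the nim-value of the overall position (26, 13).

All stacks use S = {3, 7}:
n :  0  1  2  3  4  5  6  7  8  9 10 11 12 13 14 15 16 17 18 19 20 21 22 23 24 25 26
G :  0  0  0  1  1  1  0  2  2  1  0  0  0  1  1  1  0  2  2  1  0  0  0  1  1  1  0
Stack A: G(26) = 0.
Stack B: G(13) = 1.
Combined Grundy value = 0 ⊕ 1 = 1.

1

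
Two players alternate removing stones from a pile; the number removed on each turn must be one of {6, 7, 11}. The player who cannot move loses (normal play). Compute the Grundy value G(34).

0

G(0) = 0
G(1) = mex{} = 0
G(2) = mex{} = 0
G(3) = mex{} = 0
G(4) = mex{} = 0
G(5) = mex{} = 0
G(6) = mex{0} = 1
G(7) = mex{0,0} = 1
G(8) = mex{0,0} = 1
G(9) = mex{0,0} = 1
G(10) = mex{0,0} = 1
G(11) = mex{0,0,0} = 1
G(12) = mex{1,0,0} = 2
G(13) = mex{1,1,0} = 2
G(14) = mex{1,1,0} = 2
G(15) = mex{1,1,0} = 2
G(16) = mex{1,1,0} = 2
G(17) = mex{1,1,1} = 0
G(18) = mex{2,1,1} = 0
G(19) = mex{2,2,1} = 0
G(20) = mex{2,2,1} = 0
G(21) = mex{2,2,1} = 0
G(22) = mex{2,2,1} = 0
G(23) = mex{0,2,2} = 1
G(24) = mex{0,0,2} = 1
G(25) = mex{0,0,2} = 1
G(26) = mex{0,0,2} = 1
G(27) = mex{0,0,2} = 1
G(28) = mex{0,0,0} = 1
G(29) = mex{1,0,0} = 2
G(30) = mex{1,1,0} = 2
G(31) = mex{1,1,0} = 2
G(32) = mex{1,1,0} = 2
G(33) = mex{1,1,0} = 2
G(34) = mex{1,1,1} = 0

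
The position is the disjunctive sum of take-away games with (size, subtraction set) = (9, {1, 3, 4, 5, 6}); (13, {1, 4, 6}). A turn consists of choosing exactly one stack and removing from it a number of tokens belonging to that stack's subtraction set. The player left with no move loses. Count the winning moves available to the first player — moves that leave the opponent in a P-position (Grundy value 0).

3

Stack A, S = {1, 3, 4, 5, 6}:
n : 0 1 2 3 4 5 6 7 8 9
G : 0 1 0 1 2 3 2 3 4 0
G_A(9) = 0.
Stack B, S = {1, 4, 6}:
n :  0  1  2  3  4  5  6  7  8  9 10 11 12 13
G :  0  1  0  1  2  0  1  0  1  2  0  1  0  1
G_B(13) = 1.
Combined Grundy value = 0 ⊕ 1 = 1.
A winning move leaves total XOR = 0, i.e. changes one component's Grundy value g to g ⊕ X where X is the current total.
Stack A: need g' = 0⊕1 = 1. Options: 9−1→G=4, 9−3→G=2, 9−4→G=3, 9−5→G=2, 9−6→G=1. Hits: 1.
Stack B: need g' = 1⊕1 = 0. Options: 13−1→G=0, 13−4→G=2, 13−6→G=0. Hits: 2.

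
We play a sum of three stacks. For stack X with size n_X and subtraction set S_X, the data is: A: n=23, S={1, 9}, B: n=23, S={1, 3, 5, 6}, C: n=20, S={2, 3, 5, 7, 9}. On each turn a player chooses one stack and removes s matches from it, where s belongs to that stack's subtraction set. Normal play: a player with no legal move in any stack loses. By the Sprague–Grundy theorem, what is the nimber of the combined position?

Stack A, S = {1, 9}:
G(0) = 0
G(1) = mex{0} = 1
G(2) = mex{1} = 0
G(3) = mex{0} = 1
G(4) = mex{1} = 0
G(5) = mex{0} = 1
G(6) = mex{1} = 0
G(7) = mex{0} = 1
G(8) = mex{1} = 0
G(9) = mex{0,0} = 1
G(10) = mex{1,1} = 0
G(11) = mex{0,0} = 1
G(12) = mex{1,1} = 0
G(13) = mex{0,0} = 1
G(14) = mex{1,1} = 0
G(15) = mex{0,0} = 1
G(16) = mex{1,1} = 0
G(17) = mex{0,0} = 1
G(18) = mex{1,1} = 0
G(19) = mex{0,0} = 1
G(20) = mex{1,1} = 0
G(21) = mex{0,0} = 1
G(22) = mex{1,1} = 0
G(23) = mex{0,0} = 1
G_A(23) = 1.
Stack B, S = {1, 3, 5, 6}:
G(0) = 0
G(1) = mex{0} = 1
G(2) = mex{1} = 0
G(3) = mex{0,0} = 1
G(4) = mex{1,1} = 0
G(5) = mex{0,0,0} = 1
G(6) = mex{1,1,1,0} = 2
G(7) = mex{2,0,0,1} = 3
G(8) = mex{3,1,1,0} = 2
G(9) = mex{2,2,0,1} = 3
G(10) = mex{3,3,1,0} = 2
G(11) = mex{2,2,2,1} = 0
G(12) = mex{0,3,3,2} = 1
G(13) = mex{1,2,2,3} = 0
G(14) = mex{0,0,3,2} = 1
G(15) = mex{1,1,2,3} = 0
G(16) = mex{0,0,0,2} = 1
G(17) = mex{1,1,1,0} = 2
G(18) = mex{2,0,0,1} = 3
G(19) = mex{3,1,1,0} = 2
G(20) = mex{2,2,0,1} = 3
G(21) = mex{3,3,1,0} = 2
G(22) = mex{2,2,2,1} = 0
G(23) = mex{0,3,3,2} = 1
G_B(23) = 1.
Stack C, S = {2, 3, 5, 7, 9}:
n :  0  1  2  3  4  5  6  7  8  9 10 11 12 13 14 15 16 17 18 19 20
G :  0  0  1  1  2  2  3  3  4  4  5  0  0  1  1  2  2  3  3  4  4
G_C(20) = 4.
Combined Grundy value = 1 ⊕ 1 ⊕ 4 = 4.

4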